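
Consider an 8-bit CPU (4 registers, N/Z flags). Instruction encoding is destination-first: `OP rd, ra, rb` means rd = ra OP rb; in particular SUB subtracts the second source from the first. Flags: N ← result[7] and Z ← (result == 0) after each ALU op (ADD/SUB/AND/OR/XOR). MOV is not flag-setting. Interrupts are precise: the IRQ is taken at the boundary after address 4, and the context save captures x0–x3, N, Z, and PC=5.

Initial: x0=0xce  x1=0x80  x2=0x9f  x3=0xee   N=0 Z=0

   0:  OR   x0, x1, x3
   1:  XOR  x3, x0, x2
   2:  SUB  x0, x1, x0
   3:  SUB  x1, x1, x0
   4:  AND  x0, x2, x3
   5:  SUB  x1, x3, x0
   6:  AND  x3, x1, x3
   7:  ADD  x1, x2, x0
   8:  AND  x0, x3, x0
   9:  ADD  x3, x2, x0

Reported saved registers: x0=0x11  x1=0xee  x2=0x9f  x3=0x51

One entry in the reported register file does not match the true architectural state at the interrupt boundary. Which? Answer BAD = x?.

after  0: x0=0xee x1=0x80 x2=0x9f x3=0xee  N=1 Z=0
after  1: x0=0xee x1=0x80 x2=0x9f x3=0x71  N=0 Z=0
after  2: x0=0x92 x1=0x80 x2=0x9f x3=0x71  N=1 Z=0
after  3: x0=0x92 x1=0xee x2=0x9f x3=0x71  N=1 Z=0
after  4: x0=0x11 x1=0xee x2=0x9f x3=0x71  N=0 Z=0
-- IRQ taken; context saved, return-PC = 5 --
mismatch: x3: reported 0x51 vs actual 0x71

BAD = x3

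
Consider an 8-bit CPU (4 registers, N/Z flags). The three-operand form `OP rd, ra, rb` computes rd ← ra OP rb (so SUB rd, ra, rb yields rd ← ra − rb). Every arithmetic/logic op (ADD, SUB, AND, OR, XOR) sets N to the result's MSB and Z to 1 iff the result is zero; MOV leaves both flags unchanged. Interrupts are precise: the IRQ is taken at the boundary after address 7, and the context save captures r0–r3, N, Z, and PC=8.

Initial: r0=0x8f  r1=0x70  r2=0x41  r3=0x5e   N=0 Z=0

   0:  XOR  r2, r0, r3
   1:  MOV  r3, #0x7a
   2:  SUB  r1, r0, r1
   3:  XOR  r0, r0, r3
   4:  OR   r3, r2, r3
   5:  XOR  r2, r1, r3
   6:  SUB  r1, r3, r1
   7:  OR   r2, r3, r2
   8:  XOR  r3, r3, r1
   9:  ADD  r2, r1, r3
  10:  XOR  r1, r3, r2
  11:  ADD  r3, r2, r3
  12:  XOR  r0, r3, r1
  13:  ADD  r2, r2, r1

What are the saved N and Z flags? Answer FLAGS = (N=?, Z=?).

after  0: r0=0x8f r1=0x70 r2=0xd1 r3=0x5e  N=1 Z=0
after  1: r0=0x8f r1=0x70 r2=0xd1 r3=0x7a  N=1 Z=0
after  2: r0=0x8f r1=0x1f r2=0xd1 r3=0x7a  N=0 Z=0
after  3: r0=0xf5 r1=0x1f r2=0xd1 r3=0x7a  N=1 Z=0
after  4: r0=0xf5 r1=0x1f r2=0xd1 r3=0xfb  N=1 Z=0
after  5: r0=0xf5 r1=0x1f r2=0xe4 r3=0xfb  N=1 Z=0
after  6: r0=0xf5 r1=0xdc r2=0xe4 r3=0xfb  N=1 Z=0
after  7: r0=0xf5 r1=0xdc r2=0xff r3=0xfb  N=1 Z=0
-- IRQ taken; context saved, return-PC = 8 --

FLAGS = (N=1, Z=0)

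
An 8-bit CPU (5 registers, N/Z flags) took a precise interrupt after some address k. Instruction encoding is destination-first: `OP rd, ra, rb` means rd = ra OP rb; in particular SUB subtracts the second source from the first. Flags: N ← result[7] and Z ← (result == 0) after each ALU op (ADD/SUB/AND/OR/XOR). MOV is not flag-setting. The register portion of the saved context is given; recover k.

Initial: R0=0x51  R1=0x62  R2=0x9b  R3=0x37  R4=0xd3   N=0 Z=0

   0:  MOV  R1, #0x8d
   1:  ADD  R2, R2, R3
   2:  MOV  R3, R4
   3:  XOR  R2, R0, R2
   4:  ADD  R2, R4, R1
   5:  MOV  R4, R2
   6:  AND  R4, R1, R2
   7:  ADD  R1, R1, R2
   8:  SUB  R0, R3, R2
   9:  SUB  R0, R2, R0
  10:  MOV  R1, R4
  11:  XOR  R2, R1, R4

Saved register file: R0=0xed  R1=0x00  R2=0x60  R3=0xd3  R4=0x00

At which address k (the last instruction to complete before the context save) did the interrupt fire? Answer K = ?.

K = 10

after  0: R0=0x51 R1=0x8d R2=0x9b R3=0x37 R4=0xd3  N=0 Z=0
after  1: R0=0x51 R1=0x8d R2=0xd2 R3=0x37 R4=0xd3  N=1 Z=0
after  2: R0=0x51 R1=0x8d R2=0xd2 R3=0xd3 R4=0xd3  N=1 Z=0
after  3: R0=0x51 R1=0x8d R2=0x83 R3=0xd3 R4=0xd3  N=1 Z=0
after  4: R0=0x51 R1=0x8d R2=0x60 R3=0xd3 R4=0xd3  N=0 Z=0
after  5: R0=0x51 R1=0x8d R2=0x60 R3=0xd3 R4=0x60  N=0 Z=0
after  6: R0=0x51 R1=0x8d R2=0x60 R3=0xd3 R4=0x00  N=0 Z=1
after  7: R0=0x51 R1=0xed R2=0x60 R3=0xd3 R4=0x00  N=1 Z=0
after  8: R0=0x73 R1=0xed R2=0x60 R3=0xd3 R4=0x00  N=0 Z=0
after  9: R0=0xed R1=0xed R2=0x60 R3=0xd3 R4=0x00  N=1 Z=0
after 10: R0=0xed R1=0x00 R2=0x60 R3=0xd3 R4=0x00  N=1 Z=0
-- IRQ taken; context saved, return-PC = 11 --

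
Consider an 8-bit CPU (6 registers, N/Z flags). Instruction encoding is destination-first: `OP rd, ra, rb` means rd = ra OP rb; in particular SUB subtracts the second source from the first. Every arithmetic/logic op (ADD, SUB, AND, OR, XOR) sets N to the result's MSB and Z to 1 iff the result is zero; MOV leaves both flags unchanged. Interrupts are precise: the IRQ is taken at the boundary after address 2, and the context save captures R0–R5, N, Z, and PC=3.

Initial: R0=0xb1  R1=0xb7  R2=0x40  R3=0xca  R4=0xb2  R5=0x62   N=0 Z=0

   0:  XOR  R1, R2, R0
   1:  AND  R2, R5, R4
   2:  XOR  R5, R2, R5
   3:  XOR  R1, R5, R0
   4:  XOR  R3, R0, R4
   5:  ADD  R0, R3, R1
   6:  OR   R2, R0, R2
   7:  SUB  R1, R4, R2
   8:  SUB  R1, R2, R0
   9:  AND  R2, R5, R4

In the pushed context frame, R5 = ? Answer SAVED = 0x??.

after  0: R0=0xb1 R1=0xf1 R2=0x40 R3=0xca R4=0xb2 R5=0x62  N=1 Z=0
after  1: R0=0xb1 R1=0xf1 R2=0x22 R3=0xca R4=0xb2 R5=0x62  N=0 Z=0
after  2: R0=0xb1 R1=0xf1 R2=0x22 R3=0xca R4=0xb2 R5=0x40  N=0 Z=0
-- IRQ taken; context saved, return-PC = 3 --

SAVED = 0x40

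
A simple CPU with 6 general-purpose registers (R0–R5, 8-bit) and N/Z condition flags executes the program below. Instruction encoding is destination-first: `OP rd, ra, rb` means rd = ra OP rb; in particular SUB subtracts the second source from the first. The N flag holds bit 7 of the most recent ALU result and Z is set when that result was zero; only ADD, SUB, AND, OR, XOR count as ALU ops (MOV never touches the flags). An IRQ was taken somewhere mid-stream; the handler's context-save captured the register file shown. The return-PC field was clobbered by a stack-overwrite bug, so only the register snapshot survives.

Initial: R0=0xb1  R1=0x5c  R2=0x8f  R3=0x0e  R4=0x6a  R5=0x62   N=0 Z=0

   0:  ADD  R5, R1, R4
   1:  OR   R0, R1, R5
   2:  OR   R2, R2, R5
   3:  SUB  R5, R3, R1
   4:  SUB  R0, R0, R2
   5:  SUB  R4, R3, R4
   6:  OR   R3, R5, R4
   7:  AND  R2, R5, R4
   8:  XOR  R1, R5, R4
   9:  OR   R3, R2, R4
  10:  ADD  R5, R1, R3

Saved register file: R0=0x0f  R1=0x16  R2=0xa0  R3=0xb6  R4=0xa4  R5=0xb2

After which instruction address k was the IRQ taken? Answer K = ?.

after  0: R0=0xb1 R1=0x5c R2=0x8f R3=0x0e R4=0x6a R5=0xc6  N=1 Z=0
after  1: R0=0xde R1=0x5c R2=0x8f R3=0x0e R4=0x6a R5=0xc6  N=1 Z=0
after  2: R0=0xde R1=0x5c R2=0xcf R3=0x0e R4=0x6a R5=0xc6  N=1 Z=0
after  3: R0=0xde R1=0x5c R2=0xcf R3=0x0e R4=0x6a R5=0xb2  N=1 Z=0
after  4: R0=0x0f R1=0x5c R2=0xcf R3=0x0e R4=0x6a R5=0xb2  N=0 Z=0
after  5: R0=0x0f R1=0x5c R2=0xcf R3=0x0e R4=0xa4 R5=0xb2  N=1 Z=0
after  6: R0=0x0f R1=0x5c R2=0xcf R3=0xb6 R4=0xa4 R5=0xb2  N=1 Z=0
after  7: R0=0x0f R1=0x5c R2=0xa0 R3=0xb6 R4=0xa4 R5=0xb2  N=1 Z=0
after  8: R0=0x0f R1=0x16 R2=0xa0 R3=0xb6 R4=0xa4 R5=0xb2  N=0 Z=0
-- IRQ taken; context saved, return-PC = 9 --

K = 8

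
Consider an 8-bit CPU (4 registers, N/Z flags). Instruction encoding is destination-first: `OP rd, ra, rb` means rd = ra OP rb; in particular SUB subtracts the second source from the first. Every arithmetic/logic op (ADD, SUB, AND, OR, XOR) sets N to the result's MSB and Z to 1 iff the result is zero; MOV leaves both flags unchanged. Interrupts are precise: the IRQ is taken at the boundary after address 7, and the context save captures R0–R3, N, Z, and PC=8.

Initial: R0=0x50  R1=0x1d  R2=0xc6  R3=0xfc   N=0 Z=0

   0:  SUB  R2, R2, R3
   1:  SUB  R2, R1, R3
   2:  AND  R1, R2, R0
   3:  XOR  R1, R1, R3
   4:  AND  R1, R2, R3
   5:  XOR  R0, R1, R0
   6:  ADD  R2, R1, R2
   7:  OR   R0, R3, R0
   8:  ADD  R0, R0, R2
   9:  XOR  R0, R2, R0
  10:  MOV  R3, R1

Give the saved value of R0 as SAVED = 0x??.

SAVED = 0xfc

after  0: R0=0x50 R1=0x1d R2=0xca R3=0xfc  N=1 Z=0
after  1: R0=0x50 R1=0x1d R2=0x21 R3=0xfc  N=0 Z=0
after  2: R0=0x50 R1=0x00 R2=0x21 R3=0xfc  N=0 Z=1
after  3: R0=0x50 R1=0xfc R2=0x21 R3=0xfc  N=1 Z=0
after  4: R0=0x50 R1=0x20 R2=0x21 R3=0xfc  N=0 Z=0
after  5: R0=0x70 R1=0x20 R2=0x21 R3=0xfc  N=0 Z=0
after  6: R0=0x70 R1=0x20 R2=0x41 R3=0xfc  N=0 Z=0
after  7: R0=0xfc R1=0x20 R2=0x41 R3=0xfc  N=1 Z=0
-- IRQ taken; context saved, return-PC = 8 --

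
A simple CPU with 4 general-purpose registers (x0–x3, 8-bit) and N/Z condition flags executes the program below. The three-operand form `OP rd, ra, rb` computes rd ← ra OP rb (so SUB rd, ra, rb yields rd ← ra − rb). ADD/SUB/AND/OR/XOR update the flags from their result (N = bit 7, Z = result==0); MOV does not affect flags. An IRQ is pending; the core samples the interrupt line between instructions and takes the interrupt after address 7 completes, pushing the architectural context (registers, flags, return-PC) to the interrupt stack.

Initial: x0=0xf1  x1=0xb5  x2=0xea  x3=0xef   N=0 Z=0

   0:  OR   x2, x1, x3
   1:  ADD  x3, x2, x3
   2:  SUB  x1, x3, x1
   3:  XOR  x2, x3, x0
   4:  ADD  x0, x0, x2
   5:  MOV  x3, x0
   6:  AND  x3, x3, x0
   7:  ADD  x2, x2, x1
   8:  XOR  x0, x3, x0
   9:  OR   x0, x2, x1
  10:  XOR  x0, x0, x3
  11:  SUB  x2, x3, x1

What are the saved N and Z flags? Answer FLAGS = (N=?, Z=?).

after  0: x0=0xf1 x1=0xb5 x2=0xff x3=0xef  N=1 Z=0
after  1: x0=0xf1 x1=0xb5 x2=0xff x3=0xee  N=1 Z=0
after  2: x0=0xf1 x1=0x39 x2=0xff x3=0xee  N=0 Z=0
after  3: x0=0xf1 x1=0x39 x2=0x1f x3=0xee  N=0 Z=0
after  4: x0=0x10 x1=0x39 x2=0x1f x3=0xee  N=0 Z=0
after  5: x0=0x10 x1=0x39 x2=0x1f x3=0x10  N=0 Z=0
after  6: x0=0x10 x1=0x39 x2=0x1f x3=0x10  N=0 Z=0
after  7: x0=0x10 x1=0x39 x2=0x58 x3=0x10  N=0 Z=0
-- IRQ taken; context saved, return-PC = 8 --

FLAGS = (N=0, Z=0)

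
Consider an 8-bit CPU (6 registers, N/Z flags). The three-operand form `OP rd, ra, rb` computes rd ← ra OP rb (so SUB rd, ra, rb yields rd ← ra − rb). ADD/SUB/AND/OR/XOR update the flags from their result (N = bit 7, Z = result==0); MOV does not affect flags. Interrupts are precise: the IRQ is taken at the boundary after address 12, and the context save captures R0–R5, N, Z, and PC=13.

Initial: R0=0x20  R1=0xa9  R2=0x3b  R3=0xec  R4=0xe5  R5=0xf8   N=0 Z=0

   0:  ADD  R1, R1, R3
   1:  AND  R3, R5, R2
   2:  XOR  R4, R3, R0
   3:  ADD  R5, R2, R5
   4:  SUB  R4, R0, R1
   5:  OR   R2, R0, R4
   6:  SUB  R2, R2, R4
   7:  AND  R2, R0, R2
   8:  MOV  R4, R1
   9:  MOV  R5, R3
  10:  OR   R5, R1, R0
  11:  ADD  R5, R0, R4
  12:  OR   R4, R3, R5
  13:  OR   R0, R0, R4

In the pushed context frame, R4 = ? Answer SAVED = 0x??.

SAVED = 0xbd

after  0: R0=0x20 R1=0x95 R2=0x3b R3=0xec R4=0xe5 R5=0xf8  N=1 Z=0
after  1: R0=0x20 R1=0x95 R2=0x3b R3=0x38 R4=0xe5 R5=0xf8  N=0 Z=0
after  2: R0=0x20 R1=0x95 R2=0x3b R3=0x38 R4=0x18 R5=0xf8  N=0 Z=0
after  3: R0=0x20 R1=0x95 R2=0x3b R3=0x38 R4=0x18 R5=0x33  N=0 Z=0
after  4: R0=0x20 R1=0x95 R2=0x3b R3=0x38 R4=0x8b R5=0x33  N=1 Z=0
after  5: R0=0x20 R1=0x95 R2=0xab R3=0x38 R4=0x8b R5=0x33  N=1 Z=0
after  6: R0=0x20 R1=0x95 R2=0x20 R3=0x38 R4=0x8b R5=0x33  N=0 Z=0
after  7: R0=0x20 R1=0x95 R2=0x20 R3=0x38 R4=0x8b R5=0x33  N=0 Z=0
after  8: R0=0x20 R1=0x95 R2=0x20 R3=0x38 R4=0x95 R5=0x33  N=0 Z=0
after  9: R0=0x20 R1=0x95 R2=0x20 R3=0x38 R4=0x95 R5=0x38  N=0 Z=0
after 10: R0=0x20 R1=0x95 R2=0x20 R3=0x38 R4=0x95 R5=0xb5  N=1 Z=0
after 11: R0=0x20 R1=0x95 R2=0x20 R3=0x38 R4=0x95 R5=0xb5  N=1 Z=0
after 12: R0=0x20 R1=0x95 R2=0x20 R3=0x38 R4=0xbd R5=0xb5  N=1 Z=0
-- IRQ taken; context saved, return-PC = 13 --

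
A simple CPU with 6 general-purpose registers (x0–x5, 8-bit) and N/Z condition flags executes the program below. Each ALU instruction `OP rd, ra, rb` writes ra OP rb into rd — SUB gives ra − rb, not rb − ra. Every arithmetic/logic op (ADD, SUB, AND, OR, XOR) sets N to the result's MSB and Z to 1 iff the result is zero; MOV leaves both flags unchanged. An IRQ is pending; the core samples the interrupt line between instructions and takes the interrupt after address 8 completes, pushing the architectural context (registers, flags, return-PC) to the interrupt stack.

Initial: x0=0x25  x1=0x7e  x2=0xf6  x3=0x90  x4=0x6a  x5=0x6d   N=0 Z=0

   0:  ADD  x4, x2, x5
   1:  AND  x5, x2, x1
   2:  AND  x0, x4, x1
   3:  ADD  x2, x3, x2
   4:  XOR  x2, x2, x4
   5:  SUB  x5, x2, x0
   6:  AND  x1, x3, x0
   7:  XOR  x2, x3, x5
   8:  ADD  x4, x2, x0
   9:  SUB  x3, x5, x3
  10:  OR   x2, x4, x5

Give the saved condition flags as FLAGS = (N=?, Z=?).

FLAGS = (N=0, Z=0)

after  0: x0=0x25 x1=0x7e x2=0xf6 x3=0x90 x4=0x63 x5=0x6d  N=0 Z=0
after  1: x0=0x25 x1=0x7e x2=0xf6 x3=0x90 x4=0x63 x5=0x76  N=0 Z=0
after  2: x0=0x62 x1=0x7e x2=0xf6 x3=0x90 x4=0x63 x5=0x76  N=0 Z=0
after  3: x0=0x62 x1=0x7e x2=0x86 x3=0x90 x4=0x63 x5=0x76  N=1 Z=0
after  4: x0=0x62 x1=0x7e x2=0xe5 x3=0x90 x4=0x63 x5=0x76  N=1 Z=0
after  5: x0=0x62 x1=0x7e x2=0xe5 x3=0x90 x4=0x63 x5=0x83  N=1 Z=0
after  6: x0=0x62 x1=0x00 x2=0xe5 x3=0x90 x4=0x63 x5=0x83  N=0 Z=1
after  7: x0=0x62 x1=0x00 x2=0x13 x3=0x90 x4=0x63 x5=0x83  N=0 Z=0
after  8: x0=0x62 x1=0x00 x2=0x13 x3=0x90 x4=0x75 x5=0x83  N=0 Z=0
-- IRQ taken; context saved, return-PC = 9 --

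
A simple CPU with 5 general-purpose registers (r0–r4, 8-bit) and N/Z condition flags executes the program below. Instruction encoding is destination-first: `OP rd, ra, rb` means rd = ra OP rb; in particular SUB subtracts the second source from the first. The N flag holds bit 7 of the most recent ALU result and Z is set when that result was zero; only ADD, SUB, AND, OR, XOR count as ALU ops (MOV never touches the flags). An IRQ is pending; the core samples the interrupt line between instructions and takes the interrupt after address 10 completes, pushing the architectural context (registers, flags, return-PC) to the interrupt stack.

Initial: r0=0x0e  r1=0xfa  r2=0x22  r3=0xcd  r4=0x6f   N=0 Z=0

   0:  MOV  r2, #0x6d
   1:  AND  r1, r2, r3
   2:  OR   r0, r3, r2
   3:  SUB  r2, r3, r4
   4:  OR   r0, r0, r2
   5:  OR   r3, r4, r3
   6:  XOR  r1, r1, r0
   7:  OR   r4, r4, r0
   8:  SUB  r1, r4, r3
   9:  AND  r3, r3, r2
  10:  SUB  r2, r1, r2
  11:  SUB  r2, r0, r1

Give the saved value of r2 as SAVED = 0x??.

SAVED = 0xb2

after  0: r0=0x0e r1=0xfa r2=0x6d r3=0xcd r4=0x6f  N=0 Z=0
after  1: r0=0x0e r1=0x4d r2=0x6d r3=0xcd r4=0x6f  N=0 Z=0
after  2: r0=0xed r1=0x4d r2=0x6d r3=0xcd r4=0x6f  N=1 Z=0
after  3: r0=0xed r1=0x4d r2=0x5e r3=0xcd r4=0x6f  N=0 Z=0
after  4: r0=0xff r1=0x4d r2=0x5e r3=0xcd r4=0x6f  N=1 Z=0
after  5: r0=0xff r1=0x4d r2=0x5e r3=0xef r4=0x6f  N=1 Z=0
after  6: r0=0xff r1=0xb2 r2=0x5e r3=0xef r4=0x6f  N=1 Z=0
after  7: r0=0xff r1=0xb2 r2=0x5e r3=0xef r4=0xff  N=1 Z=0
after  8: r0=0xff r1=0x10 r2=0x5e r3=0xef r4=0xff  N=0 Z=0
after  9: r0=0xff r1=0x10 r2=0x5e r3=0x4e r4=0xff  N=0 Z=0
after 10: r0=0xff r1=0x10 r2=0xb2 r3=0x4e r4=0xff  N=1 Z=0
-- IRQ taken; context saved, return-PC = 11 --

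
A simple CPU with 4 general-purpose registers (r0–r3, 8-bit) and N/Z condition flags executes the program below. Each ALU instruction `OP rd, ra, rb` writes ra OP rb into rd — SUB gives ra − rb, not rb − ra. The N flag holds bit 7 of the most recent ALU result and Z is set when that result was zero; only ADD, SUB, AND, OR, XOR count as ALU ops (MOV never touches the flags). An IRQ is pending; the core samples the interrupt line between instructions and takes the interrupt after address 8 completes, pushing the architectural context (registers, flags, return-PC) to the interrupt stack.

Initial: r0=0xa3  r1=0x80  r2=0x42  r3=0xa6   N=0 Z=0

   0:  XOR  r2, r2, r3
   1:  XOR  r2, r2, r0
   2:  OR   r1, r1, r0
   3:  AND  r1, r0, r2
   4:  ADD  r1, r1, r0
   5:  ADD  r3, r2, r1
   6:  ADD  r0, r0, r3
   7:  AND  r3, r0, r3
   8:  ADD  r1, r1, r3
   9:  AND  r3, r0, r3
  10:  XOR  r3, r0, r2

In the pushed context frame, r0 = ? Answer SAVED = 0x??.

SAVED = 0x90

after  0: r0=0xa3 r1=0x80 r2=0xe4 r3=0xa6  N=1 Z=0
after  1: r0=0xa3 r1=0x80 r2=0x47 r3=0xa6  N=0 Z=0
after  2: r0=0xa3 r1=0xa3 r2=0x47 r3=0xa6  N=1 Z=0
after  3: r0=0xa3 r1=0x03 r2=0x47 r3=0xa6  N=0 Z=0
after  4: r0=0xa3 r1=0xa6 r2=0x47 r3=0xa6  N=1 Z=0
after  5: r0=0xa3 r1=0xa6 r2=0x47 r3=0xed  N=1 Z=0
after  6: r0=0x90 r1=0xa6 r2=0x47 r3=0xed  N=1 Z=0
after  7: r0=0x90 r1=0xa6 r2=0x47 r3=0x80  N=1 Z=0
after  8: r0=0x90 r1=0x26 r2=0x47 r3=0x80  N=0 Z=0
-- IRQ taken; context saved, return-PC = 9 --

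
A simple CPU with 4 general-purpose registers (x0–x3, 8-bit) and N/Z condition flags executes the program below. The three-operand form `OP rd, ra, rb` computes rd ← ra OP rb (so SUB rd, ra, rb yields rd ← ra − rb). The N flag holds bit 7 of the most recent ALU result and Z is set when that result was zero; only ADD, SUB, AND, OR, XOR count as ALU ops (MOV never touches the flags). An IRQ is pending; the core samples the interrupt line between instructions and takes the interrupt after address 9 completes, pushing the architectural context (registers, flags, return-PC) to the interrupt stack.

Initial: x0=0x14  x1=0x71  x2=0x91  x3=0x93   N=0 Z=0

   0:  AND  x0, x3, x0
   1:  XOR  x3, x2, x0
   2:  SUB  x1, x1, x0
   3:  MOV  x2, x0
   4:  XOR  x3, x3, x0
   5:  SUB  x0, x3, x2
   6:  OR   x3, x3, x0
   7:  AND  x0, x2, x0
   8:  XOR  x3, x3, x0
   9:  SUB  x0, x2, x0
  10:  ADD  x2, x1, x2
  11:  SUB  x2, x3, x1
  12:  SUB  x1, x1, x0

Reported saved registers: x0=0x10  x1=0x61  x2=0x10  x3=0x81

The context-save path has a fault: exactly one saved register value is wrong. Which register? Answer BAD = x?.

after  0: x0=0x10 x1=0x71 x2=0x91 x3=0x93  N=0 Z=0
after  1: x0=0x10 x1=0x71 x2=0x91 x3=0x81  N=1 Z=0
after  2: x0=0x10 x1=0x61 x2=0x91 x3=0x81  N=0 Z=0
after  3: x0=0x10 x1=0x61 x2=0x10 x3=0x81  N=0 Z=0
after  4: x0=0x10 x1=0x61 x2=0x10 x3=0x91  N=1 Z=0
after  5: x0=0x81 x1=0x61 x2=0x10 x3=0x91  N=1 Z=0
after  6: x0=0x81 x1=0x61 x2=0x10 x3=0x91  N=1 Z=0
after  7: x0=0x00 x1=0x61 x2=0x10 x3=0x91  N=0 Z=1
after  8: x0=0x00 x1=0x61 x2=0x10 x3=0x91  N=1 Z=0
after  9: x0=0x10 x1=0x61 x2=0x10 x3=0x91  N=0 Z=0
-- IRQ taken; context saved, return-PC = 10 --
mismatch: x3: reported 0x81 vs actual 0x91

BAD = x3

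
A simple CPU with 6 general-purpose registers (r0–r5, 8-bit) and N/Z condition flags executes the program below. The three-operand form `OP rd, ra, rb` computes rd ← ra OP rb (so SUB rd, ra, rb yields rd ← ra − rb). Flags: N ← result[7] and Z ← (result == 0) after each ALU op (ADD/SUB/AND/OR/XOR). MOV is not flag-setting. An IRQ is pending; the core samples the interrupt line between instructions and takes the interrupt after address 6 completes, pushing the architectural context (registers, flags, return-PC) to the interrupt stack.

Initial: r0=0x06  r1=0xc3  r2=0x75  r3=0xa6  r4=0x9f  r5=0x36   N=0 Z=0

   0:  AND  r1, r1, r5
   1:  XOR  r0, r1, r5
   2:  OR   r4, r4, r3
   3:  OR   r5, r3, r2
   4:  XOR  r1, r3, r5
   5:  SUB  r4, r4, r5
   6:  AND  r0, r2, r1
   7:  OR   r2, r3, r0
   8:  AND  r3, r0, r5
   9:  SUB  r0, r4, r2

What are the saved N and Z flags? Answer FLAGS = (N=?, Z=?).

FLAGS = (N=0, Z=0)

after  0: r0=0x06 r1=0x02 r2=0x75 r3=0xa6 r4=0x9f r5=0x36  N=0 Z=0
after  1: r0=0x34 r1=0x02 r2=0x75 r3=0xa6 r4=0x9f r5=0x36  N=0 Z=0
after  2: r0=0x34 r1=0x02 r2=0x75 r3=0xa6 r4=0xbf r5=0x36  N=1 Z=0
after  3: r0=0x34 r1=0x02 r2=0x75 r3=0xa6 r4=0xbf r5=0xf7  N=1 Z=0
after  4: r0=0x34 r1=0x51 r2=0x75 r3=0xa6 r4=0xbf r5=0xf7  N=0 Z=0
after  5: r0=0x34 r1=0x51 r2=0x75 r3=0xa6 r4=0xc8 r5=0xf7  N=1 Z=0
after  6: r0=0x51 r1=0x51 r2=0x75 r3=0xa6 r4=0xc8 r5=0xf7  N=0 Z=0
-- IRQ taken; context saved, return-PC = 7 --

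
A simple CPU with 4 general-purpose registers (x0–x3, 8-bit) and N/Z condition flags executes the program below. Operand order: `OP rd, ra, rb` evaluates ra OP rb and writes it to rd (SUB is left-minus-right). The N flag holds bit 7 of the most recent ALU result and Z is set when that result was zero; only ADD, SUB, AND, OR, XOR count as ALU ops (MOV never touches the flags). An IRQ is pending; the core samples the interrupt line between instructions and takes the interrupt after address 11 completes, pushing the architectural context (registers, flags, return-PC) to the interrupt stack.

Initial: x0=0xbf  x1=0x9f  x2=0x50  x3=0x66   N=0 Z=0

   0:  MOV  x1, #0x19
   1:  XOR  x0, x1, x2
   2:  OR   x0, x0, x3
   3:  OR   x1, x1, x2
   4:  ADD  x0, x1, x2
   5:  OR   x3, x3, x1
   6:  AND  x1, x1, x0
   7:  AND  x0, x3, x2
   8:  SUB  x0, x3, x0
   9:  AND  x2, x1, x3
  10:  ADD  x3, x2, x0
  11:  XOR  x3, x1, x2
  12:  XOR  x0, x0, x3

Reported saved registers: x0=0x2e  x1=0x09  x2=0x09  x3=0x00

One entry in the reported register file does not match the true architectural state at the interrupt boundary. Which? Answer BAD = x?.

after  0: x0=0xbf x1=0x19 x2=0x50 x3=0x66  N=0 Z=0
after  1: x0=0x49 x1=0x19 x2=0x50 x3=0x66  N=0 Z=0
after  2: x0=0x6f x1=0x19 x2=0x50 x3=0x66  N=0 Z=0
after  3: x0=0x6f x1=0x59 x2=0x50 x3=0x66  N=0 Z=0
after  4: x0=0xa9 x1=0x59 x2=0x50 x3=0x66  N=1 Z=0
after  5: x0=0xa9 x1=0x59 x2=0x50 x3=0x7f  N=0 Z=0
after  6: x0=0xa9 x1=0x09 x2=0x50 x3=0x7f  N=0 Z=0
after  7: x0=0x50 x1=0x09 x2=0x50 x3=0x7f  N=0 Z=0
after  8: x0=0x2f x1=0x09 x2=0x50 x3=0x7f  N=0 Z=0
after  9: x0=0x2f x1=0x09 x2=0x09 x3=0x7f  N=0 Z=0
after 10: x0=0x2f x1=0x09 x2=0x09 x3=0x38  N=0 Z=0
after 11: x0=0x2f x1=0x09 x2=0x09 x3=0x00  N=0 Z=1
-- IRQ taken; context saved, return-PC = 12 --
mismatch: x0: reported 0x2e vs actual 0x2f

BAD = x0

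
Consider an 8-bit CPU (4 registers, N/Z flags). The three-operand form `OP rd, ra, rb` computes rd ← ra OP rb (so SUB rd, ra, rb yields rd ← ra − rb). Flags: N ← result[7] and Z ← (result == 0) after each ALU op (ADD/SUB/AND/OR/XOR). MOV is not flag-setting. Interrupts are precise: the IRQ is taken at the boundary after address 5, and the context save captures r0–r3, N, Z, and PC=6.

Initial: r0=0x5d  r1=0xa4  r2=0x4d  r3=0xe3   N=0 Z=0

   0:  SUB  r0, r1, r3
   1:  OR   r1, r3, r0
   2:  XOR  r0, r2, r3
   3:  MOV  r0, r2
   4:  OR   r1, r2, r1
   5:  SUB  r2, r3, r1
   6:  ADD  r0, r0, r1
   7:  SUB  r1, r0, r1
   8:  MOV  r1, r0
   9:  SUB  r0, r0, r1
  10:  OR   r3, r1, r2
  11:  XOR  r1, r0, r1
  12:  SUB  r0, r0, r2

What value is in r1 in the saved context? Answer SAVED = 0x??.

after  0: r0=0xc1 r1=0xa4 r2=0x4d r3=0xe3  N=1 Z=0
after  1: r0=0xc1 r1=0xe3 r2=0x4d r3=0xe3  N=1 Z=0
after  2: r0=0xae r1=0xe3 r2=0x4d r3=0xe3  N=1 Z=0
after  3: r0=0x4d r1=0xe3 r2=0x4d r3=0xe3  N=1 Z=0
after  4: r0=0x4d r1=0xef r2=0x4d r3=0xe3  N=1 Z=0
after  5: r0=0x4d r1=0xef r2=0xf4 r3=0xe3  N=1 Z=0
-- IRQ taken; context saved, return-PC = 6 --

SAVED = 0xef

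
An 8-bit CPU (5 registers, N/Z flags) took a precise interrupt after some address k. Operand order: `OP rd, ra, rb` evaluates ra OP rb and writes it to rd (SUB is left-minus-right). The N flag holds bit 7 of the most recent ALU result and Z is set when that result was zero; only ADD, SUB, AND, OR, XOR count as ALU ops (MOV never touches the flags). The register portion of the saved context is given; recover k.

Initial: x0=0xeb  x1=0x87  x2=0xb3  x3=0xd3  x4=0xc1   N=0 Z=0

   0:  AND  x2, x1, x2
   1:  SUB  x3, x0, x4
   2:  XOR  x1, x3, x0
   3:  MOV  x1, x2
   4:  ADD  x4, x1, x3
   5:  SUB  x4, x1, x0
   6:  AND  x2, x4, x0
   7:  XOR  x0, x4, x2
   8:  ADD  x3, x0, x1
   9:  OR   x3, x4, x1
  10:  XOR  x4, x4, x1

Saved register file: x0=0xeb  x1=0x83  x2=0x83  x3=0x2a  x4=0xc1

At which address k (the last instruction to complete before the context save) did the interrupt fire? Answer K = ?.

K = 3

after  0: x0=0xeb x1=0x87 x2=0x83 x3=0xd3 x4=0xc1  N=1 Z=0
after  1: x0=0xeb x1=0x87 x2=0x83 x3=0x2a x4=0xc1  N=0 Z=0
after  2: x0=0xeb x1=0xc1 x2=0x83 x3=0x2a x4=0xc1  N=1 Z=0
after  3: x0=0xeb x1=0x83 x2=0x83 x3=0x2a x4=0xc1  N=1 Z=0
-- IRQ taken; context saved, return-PC = 4 --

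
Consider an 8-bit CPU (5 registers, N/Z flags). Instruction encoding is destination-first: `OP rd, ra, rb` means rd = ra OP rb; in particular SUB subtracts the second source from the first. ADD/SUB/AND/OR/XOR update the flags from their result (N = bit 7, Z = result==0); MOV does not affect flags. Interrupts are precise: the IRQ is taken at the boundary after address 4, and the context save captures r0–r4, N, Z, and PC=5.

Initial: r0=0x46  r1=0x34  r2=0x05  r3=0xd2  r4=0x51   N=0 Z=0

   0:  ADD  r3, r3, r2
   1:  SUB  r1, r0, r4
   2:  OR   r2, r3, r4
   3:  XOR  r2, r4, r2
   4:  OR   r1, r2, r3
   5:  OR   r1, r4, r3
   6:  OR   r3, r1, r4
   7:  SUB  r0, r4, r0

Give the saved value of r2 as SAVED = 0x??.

after  0: r0=0x46 r1=0x34 r2=0x05 r3=0xd7 r4=0x51  N=1 Z=0
after  1: r0=0x46 r1=0xf5 r2=0x05 r3=0xd7 r4=0x51  N=1 Z=0
after  2: r0=0x46 r1=0xf5 r2=0xd7 r3=0xd7 r4=0x51  N=1 Z=0
after  3: r0=0x46 r1=0xf5 r2=0x86 r3=0xd7 r4=0x51  N=1 Z=0
after  4: r0=0x46 r1=0xd7 r2=0x86 r3=0xd7 r4=0x51  N=1 Z=0
-- IRQ taken; context saved, return-PC = 5 --

SAVED = 0x86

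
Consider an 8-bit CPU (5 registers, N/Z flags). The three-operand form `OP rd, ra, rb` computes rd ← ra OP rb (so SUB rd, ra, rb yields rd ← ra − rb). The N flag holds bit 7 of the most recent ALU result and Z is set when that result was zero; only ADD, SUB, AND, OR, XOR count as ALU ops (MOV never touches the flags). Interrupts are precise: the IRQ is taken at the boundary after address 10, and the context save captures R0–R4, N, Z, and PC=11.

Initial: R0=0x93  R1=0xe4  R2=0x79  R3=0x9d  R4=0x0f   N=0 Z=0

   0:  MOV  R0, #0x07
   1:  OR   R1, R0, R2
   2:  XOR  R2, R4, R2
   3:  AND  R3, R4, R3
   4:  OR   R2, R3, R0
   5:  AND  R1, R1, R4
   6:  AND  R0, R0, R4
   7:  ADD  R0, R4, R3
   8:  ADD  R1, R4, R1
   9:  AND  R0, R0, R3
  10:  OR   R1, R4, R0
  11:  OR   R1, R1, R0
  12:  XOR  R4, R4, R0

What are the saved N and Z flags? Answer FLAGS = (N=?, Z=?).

after  0: R0=0x07 R1=0xe4 R2=0x79 R3=0x9d R4=0x0f  N=0 Z=0
after  1: R0=0x07 R1=0x7f R2=0x79 R3=0x9d R4=0x0f  N=0 Z=0
after  2: R0=0x07 R1=0x7f R2=0x76 R3=0x9d R4=0x0f  N=0 Z=0
after  3: R0=0x07 R1=0x7f R2=0x76 R3=0x0d R4=0x0f  N=0 Z=0
after  4: R0=0x07 R1=0x7f R2=0x0f R3=0x0d R4=0x0f  N=0 Z=0
after  5: R0=0x07 R1=0x0f R2=0x0f R3=0x0d R4=0x0f  N=0 Z=0
after  6: R0=0x07 R1=0x0f R2=0x0f R3=0x0d R4=0x0f  N=0 Z=0
after  7: R0=0x1c R1=0x0f R2=0x0f R3=0x0d R4=0x0f  N=0 Z=0
after  8: R0=0x1c R1=0x1e R2=0x0f R3=0x0d R4=0x0f  N=0 Z=0
after  9: R0=0x0c R1=0x1e R2=0x0f R3=0x0d R4=0x0f  N=0 Z=0
after 10: R0=0x0c R1=0x0f R2=0x0f R3=0x0d R4=0x0f  N=0 Z=0
-- IRQ taken; context saved, return-PC = 11 --

FLAGS = (N=0, Z=0)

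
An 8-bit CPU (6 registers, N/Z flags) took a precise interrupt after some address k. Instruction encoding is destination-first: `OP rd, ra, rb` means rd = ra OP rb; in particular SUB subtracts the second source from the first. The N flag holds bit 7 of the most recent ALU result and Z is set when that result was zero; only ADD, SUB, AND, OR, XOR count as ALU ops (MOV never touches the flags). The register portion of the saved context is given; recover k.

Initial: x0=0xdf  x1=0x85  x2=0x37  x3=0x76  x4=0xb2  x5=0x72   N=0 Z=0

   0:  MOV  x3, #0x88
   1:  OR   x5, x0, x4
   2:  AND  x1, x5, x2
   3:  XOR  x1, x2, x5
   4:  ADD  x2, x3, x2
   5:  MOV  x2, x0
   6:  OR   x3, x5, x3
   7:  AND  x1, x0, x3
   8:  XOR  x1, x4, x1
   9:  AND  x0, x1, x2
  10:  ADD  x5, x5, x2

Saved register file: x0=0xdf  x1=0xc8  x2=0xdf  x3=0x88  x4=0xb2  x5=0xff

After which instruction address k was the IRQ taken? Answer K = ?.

K = 5

after  0: x0=0xdf x1=0x85 x2=0x37 x3=0x88 x4=0xb2 x5=0x72  N=0 Z=0
after  1: x0=0xdf x1=0x85 x2=0x37 x3=0x88 x4=0xb2 x5=0xff  N=1 Z=0
after  2: x0=0xdf x1=0x37 x2=0x37 x3=0x88 x4=0xb2 x5=0xff  N=0 Z=0
after  3: x0=0xdf x1=0xc8 x2=0x37 x3=0x88 x4=0xb2 x5=0xff  N=1 Z=0
after  4: x0=0xdf x1=0xc8 x2=0xbf x3=0x88 x4=0xb2 x5=0xff  N=1 Z=0
after  5: x0=0xdf x1=0xc8 x2=0xdf x3=0x88 x4=0xb2 x5=0xff  N=1 Z=0
-- IRQ taken; context saved, return-PC = 6 --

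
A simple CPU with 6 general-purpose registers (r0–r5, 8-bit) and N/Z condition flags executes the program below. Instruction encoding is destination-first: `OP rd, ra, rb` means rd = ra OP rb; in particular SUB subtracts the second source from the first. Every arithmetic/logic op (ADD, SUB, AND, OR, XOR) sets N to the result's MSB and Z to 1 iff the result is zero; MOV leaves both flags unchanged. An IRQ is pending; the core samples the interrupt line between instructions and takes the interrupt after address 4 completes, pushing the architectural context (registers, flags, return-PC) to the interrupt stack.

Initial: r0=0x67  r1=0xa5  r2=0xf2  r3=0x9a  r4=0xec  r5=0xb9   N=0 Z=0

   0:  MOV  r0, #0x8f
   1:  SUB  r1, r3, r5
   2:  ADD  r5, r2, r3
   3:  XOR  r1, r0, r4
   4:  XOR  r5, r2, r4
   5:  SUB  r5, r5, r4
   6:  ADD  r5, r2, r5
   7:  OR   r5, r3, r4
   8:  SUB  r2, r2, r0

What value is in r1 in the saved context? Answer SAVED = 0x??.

SAVED = 0x63

after  0: r0=0x8f r1=0xa5 r2=0xf2 r3=0x9a r4=0xec r5=0xb9  N=0 Z=0
after  1: r0=0x8f r1=0xe1 r2=0xf2 r3=0x9a r4=0xec r5=0xb9  N=1 Z=0
after  2: r0=0x8f r1=0xe1 r2=0xf2 r3=0x9a r4=0xec r5=0x8c  N=1 Z=0
after  3: r0=0x8f r1=0x63 r2=0xf2 r3=0x9a r4=0xec r5=0x8c  N=0 Z=0
after  4: r0=0x8f r1=0x63 r2=0xf2 r3=0x9a r4=0xec r5=0x1e  N=0 Z=0
-- IRQ taken; context saved, return-PC = 5 --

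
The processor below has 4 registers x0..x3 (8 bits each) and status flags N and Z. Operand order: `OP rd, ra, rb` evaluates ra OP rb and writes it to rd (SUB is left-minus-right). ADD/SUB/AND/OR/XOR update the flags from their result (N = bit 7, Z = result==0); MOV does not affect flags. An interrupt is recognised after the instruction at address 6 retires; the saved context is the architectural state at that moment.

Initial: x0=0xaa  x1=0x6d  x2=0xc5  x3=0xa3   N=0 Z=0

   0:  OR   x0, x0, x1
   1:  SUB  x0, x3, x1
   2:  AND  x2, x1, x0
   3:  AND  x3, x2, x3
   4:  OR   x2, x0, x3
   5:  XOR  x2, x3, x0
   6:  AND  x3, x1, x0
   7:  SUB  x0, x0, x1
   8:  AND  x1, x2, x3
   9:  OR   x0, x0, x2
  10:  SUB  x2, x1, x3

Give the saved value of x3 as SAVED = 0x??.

after  0: x0=0xef x1=0x6d x2=0xc5 x3=0xa3  N=1 Z=0
after  1: x0=0x36 x1=0x6d x2=0xc5 x3=0xa3  N=0 Z=0
after  2: x0=0x36 x1=0x6d x2=0x24 x3=0xa3  N=0 Z=0
after  3: x0=0x36 x1=0x6d x2=0x24 x3=0x20  N=0 Z=0
after  4: x0=0x36 x1=0x6d x2=0x36 x3=0x20  N=0 Z=0
after  5: x0=0x36 x1=0x6d x2=0x16 x3=0x20  N=0 Z=0
after  6: x0=0x36 x1=0x6d x2=0x16 x3=0x24  N=0 Z=0
-- IRQ taken; context saved, return-PC = 7 --

SAVED = 0x24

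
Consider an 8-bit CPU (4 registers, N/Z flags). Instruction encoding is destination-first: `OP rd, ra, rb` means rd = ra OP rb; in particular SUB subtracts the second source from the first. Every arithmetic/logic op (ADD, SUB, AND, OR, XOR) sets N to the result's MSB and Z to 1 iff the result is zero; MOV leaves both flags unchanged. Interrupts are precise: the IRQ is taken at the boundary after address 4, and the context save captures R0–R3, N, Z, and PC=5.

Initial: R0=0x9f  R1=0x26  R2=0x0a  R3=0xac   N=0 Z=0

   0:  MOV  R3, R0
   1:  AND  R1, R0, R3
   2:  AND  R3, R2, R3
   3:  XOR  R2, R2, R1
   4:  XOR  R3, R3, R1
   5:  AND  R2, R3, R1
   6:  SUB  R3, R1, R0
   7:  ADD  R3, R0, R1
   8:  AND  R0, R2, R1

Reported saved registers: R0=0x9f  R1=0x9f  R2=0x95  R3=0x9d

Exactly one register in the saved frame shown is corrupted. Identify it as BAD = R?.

after  0: R0=0x9f R1=0x26 R2=0x0a R3=0x9f  N=0 Z=0
after  1: R0=0x9f R1=0x9f R2=0x0a R3=0x9f  N=1 Z=0
after  2: R0=0x9f R1=0x9f R2=0x0a R3=0x0a  N=0 Z=0
after  3: R0=0x9f R1=0x9f R2=0x95 R3=0x0a  N=1 Z=0
after  4: R0=0x9f R1=0x9f R2=0x95 R3=0x95  N=1 Z=0
-- IRQ taken; context saved, return-PC = 5 --
mismatch: R3: reported 0x9d vs actual 0x95

BAD = R3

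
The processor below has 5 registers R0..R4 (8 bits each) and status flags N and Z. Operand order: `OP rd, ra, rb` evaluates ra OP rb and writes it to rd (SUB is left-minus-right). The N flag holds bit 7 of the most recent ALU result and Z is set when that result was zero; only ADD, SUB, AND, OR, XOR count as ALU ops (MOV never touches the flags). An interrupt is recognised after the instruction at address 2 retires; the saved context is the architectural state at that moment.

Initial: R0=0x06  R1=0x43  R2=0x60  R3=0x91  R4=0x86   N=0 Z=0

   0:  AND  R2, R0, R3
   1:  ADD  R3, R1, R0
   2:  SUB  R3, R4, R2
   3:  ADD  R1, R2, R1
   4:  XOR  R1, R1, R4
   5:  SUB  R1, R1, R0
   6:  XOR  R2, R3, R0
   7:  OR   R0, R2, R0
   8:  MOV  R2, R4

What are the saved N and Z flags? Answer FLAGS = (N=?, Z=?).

FLAGS = (N=1, Z=0)

after  0: R0=0x06 R1=0x43 R2=0x00 R3=0x91 R4=0x86  N=0 Z=1
after  1: R0=0x06 R1=0x43 R2=0x00 R3=0x49 R4=0x86  N=0 Z=0
after  2: R0=0x06 R1=0x43 R2=0x00 R3=0x86 R4=0x86  N=1 Z=0
-- IRQ taken; context saved, return-PC = 3 --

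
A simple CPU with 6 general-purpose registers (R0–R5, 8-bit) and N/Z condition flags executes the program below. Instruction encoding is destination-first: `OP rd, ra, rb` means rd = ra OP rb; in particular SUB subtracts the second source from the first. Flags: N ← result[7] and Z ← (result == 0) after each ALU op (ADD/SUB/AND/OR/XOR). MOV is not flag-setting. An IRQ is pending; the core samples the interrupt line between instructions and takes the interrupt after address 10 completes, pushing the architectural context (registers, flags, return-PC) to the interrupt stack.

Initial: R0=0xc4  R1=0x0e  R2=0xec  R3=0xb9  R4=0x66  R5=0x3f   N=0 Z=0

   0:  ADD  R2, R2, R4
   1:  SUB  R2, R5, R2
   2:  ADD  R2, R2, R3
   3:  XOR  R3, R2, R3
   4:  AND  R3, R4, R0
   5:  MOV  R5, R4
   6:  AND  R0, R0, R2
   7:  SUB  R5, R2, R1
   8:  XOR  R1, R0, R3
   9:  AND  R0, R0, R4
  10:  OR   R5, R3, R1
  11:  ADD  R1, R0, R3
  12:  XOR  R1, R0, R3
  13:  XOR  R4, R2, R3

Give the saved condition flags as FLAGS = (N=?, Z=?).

FLAGS = (N=1, Z=0)

after  0: R0=0xc4 R1=0x0e R2=0x52 R3=0xb9 R4=0x66 R5=0x3f  N=0 Z=0
after  1: R0=0xc4 R1=0x0e R2=0xed R3=0xb9 R4=0x66 R5=0x3f  N=1 Z=0
after  2: R0=0xc4 R1=0x0e R2=0xa6 R3=0xb9 R4=0x66 R5=0x3f  N=1 Z=0
after  3: R0=0xc4 R1=0x0e R2=0xa6 R3=0x1f R4=0x66 R5=0x3f  N=0 Z=0
after  4: R0=0xc4 R1=0x0e R2=0xa6 R3=0x44 R4=0x66 R5=0x3f  N=0 Z=0
after  5: R0=0xc4 R1=0x0e R2=0xa6 R3=0x44 R4=0x66 R5=0x66  N=0 Z=0
after  6: R0=0x84 R1=0x0e R2=0xa6 R3=0x44 R4=0x66 R5=0x66  N=1 Z=0
after  7: R0=0x84 R1=0x0e R2=0xa6 R3=0x44 R4=0x66 R5=0x98  N=1 Z=0
after  8: R0=0x84 R1=0xc0 R2=0xa6 R3=0x44 R4=0x66 R5=0x98  N=1 Z=0
after  9: R0=0x04 R1=0xc0 R2=0xa6 R3=0x44 R4=0x66 R5=0x98  N=0 Z=0
after 10: R0=0x04 R1=0xc0 R2=0xa6 R3=0x44 R4=0x66 R5=0xc4  N=1 Z=0
-- IRQ taken; context saved, return-PC = 11 --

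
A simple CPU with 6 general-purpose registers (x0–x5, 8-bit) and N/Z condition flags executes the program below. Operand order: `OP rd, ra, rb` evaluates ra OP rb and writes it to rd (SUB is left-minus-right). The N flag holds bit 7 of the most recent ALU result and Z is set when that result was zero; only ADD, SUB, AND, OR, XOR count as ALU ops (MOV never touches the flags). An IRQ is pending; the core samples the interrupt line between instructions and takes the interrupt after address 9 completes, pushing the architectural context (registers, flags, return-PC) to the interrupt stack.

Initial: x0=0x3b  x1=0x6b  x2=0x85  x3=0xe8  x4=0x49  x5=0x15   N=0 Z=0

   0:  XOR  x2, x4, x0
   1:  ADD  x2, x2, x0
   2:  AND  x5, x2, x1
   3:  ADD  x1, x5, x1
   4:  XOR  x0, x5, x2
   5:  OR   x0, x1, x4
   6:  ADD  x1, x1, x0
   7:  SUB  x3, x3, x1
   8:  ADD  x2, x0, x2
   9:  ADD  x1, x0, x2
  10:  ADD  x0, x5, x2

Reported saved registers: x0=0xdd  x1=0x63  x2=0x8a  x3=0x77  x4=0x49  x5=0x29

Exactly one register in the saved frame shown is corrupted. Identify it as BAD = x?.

BAD = x1

after  0: x0=0x3b x1=0x6b x2=0x72 x3=0xe8 x4=0x49 x5=0x15  N=0 Z=0
after  1: x0=0x3b x1=0x6b x2=0xad x3=0xe8 x4=0x49 x5=0x15  N=1 Z=0
after  2: x0=0x3b x1=0x6b x2=0xad x3=0xe8 x4=0x49 x5=0x29  N=0 Z=0
after  3: x0=0x3b x1=0x94 x2=0xad x3=0xe8 x4=0x49 x5=0x29  N=1 Z=0
after  4: x0=0x84 x1=0x94 x2=0xad x3=0xe8 x4=0x49 x5=0x29  N=1 Z=0
after  5: x0=0xdd x1=0x94 x2=0xad x3=0xe8 x4=0x49 x5=0x29  N=1 Z=0
after  6: x0=0xdd x1=0x71 x2=0xad x3=0xe8 x4=0x49 x5=0x29  N=0 Z=0
after  7: x0=0xdd x1=0x71 x2=0xad x3=0x77 x4=0x49 x5=0x29  N=0 Z=0
after  8: x0=0xdd x1=0x71 x2=0x8a x3=0x77 x4=0x49 x5=0x29  N=1 Z=0
after  9: x0=0xdd x1=0x67 x2=0x8a x3=0x77 x4=0x49 x5=0x29  N=0 Z=0
-- IRQ taken; context saved, return-PC = 10 --
mismatch: x1: reported 0x63 vs actual 0x67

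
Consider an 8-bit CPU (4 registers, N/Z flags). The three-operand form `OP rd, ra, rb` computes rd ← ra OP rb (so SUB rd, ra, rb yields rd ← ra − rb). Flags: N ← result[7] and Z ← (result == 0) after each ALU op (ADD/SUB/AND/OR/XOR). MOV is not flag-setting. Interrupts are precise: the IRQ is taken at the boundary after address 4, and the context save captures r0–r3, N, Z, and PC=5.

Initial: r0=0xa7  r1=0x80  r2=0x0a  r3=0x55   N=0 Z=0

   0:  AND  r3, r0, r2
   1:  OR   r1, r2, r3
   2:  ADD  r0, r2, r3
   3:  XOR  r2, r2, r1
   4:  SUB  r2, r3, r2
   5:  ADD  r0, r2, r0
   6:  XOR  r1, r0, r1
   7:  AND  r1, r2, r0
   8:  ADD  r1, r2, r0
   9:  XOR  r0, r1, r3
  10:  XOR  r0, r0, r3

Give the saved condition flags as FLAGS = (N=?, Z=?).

after  0: r0=0xa7 r1=0x80 r2=0x0a r3=0x02  N=0 Z=0
after  1: r0=0xa7 r1=0x0a r2=0x0a r3=0x02  N=0 Z=0
after  2: r0=0x0c r1=0x0a r2=0x0a r3=0x02  N=0 Z=0
after  3: r0=0x0c r1=0x0a r2=0x00 r3=0x02  N=0 Z=1
after  4: r0=0x0c r1=0x0a r2=0x02 r3=0x02  N=0 Z=0
-- IRQ taken; context saved, return-PC = 5 --

FLAGS = (N=0, Z=0)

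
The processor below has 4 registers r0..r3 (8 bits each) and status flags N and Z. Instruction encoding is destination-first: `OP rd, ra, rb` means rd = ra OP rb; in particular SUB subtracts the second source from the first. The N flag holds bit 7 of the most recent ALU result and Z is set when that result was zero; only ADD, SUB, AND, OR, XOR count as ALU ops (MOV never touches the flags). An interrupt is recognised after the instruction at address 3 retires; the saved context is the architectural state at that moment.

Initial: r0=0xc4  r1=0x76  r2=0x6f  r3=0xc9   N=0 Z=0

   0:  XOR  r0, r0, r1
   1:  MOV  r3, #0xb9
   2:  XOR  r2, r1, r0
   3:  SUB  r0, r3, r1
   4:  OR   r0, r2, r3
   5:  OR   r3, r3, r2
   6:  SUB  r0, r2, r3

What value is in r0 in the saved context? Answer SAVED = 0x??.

SAVED = 0x43

after  0: r0=0xb2 r1=0x76 r2=0x6f r3=0xc9  N=1 Z=0
after  1: r0=0xb2 r1=0x76 r2=0x6f r3=0xb9  N=1 Z=0
after  2: r0=0xb2 r1=0x76 r2=0xc4 r3=0xb9  N=1 Z=0
after  3: r0=0x43 r1=0x76 r2=0xc4 r3=0xb9  N=0 Z=0
-- IRQ taken; context saved, return-PC = 4 --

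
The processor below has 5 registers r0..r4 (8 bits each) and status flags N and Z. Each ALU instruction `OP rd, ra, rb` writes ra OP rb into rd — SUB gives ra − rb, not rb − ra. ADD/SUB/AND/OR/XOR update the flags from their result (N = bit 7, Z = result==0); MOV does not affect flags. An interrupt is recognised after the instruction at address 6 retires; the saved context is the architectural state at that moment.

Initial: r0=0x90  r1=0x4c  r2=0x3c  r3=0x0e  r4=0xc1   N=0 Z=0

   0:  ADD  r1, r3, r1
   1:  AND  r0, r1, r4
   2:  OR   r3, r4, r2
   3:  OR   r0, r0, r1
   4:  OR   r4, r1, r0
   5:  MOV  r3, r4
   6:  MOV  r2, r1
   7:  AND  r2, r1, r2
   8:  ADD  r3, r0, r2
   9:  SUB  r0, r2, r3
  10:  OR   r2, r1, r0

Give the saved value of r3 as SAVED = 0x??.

SAVED = 0x5a

after  0: r0=0x90 r1=0x5a r2=0x3c r3=0x0e r4=0xc1  N=0 Z=0
after  1: r0=0x40 r1=0x5a r2=0x3c r3=0x0e r4=0xc1  N=0 Z=0
after  2: r0=0x40 r1=0x5a r2=0x3c r3=0xfd r4=0xc1  N=1 Z=0
after  3: r0=0x5a r1=0x5a r2=0x3c r3=0xfd r4=0xc1  N=0 Z=0
after  4: r0=0x5a r1=0x5a r2=0x3c r3=0xfd r4=0x5a  N=0 Z=0
after  5: r0=0x5a r1=0x5a r2=0x3c r3=0x5a r4=0x5a  N=0 Z=0
after  6: r0=0x5a r1=0x5a r2=0x5a r3=0x5a r4=0x5a  N=0 Z=0
-- IRQ taken; context saved, return-PC = 7 --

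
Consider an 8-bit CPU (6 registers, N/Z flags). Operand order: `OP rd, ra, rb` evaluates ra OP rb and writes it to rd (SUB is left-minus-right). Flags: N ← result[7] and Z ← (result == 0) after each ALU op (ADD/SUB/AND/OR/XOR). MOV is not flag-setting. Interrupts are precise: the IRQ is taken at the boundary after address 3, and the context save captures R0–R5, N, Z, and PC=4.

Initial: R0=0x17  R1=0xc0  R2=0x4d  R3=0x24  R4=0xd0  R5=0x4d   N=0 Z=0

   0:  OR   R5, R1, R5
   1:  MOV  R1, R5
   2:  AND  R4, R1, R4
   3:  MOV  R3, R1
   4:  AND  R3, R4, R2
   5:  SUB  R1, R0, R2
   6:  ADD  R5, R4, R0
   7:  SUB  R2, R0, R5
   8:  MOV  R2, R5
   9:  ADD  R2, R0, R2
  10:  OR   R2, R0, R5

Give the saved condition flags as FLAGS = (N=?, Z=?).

FLAGS = (N=1, Z=0)

after  0: R0=0x17 R1=0xc0 R2=0x4d R3=0x24 R4=0xd0 R5=0xcd  N=1 Z=0
after  1: R0=0x17 R1=0xcd R2=0x4d R3=0x24 R4=0xd0 R5=0xcd  N=1 Z=0
after  2: R0=0x17 R1=0xcd R2=0x4d R3=0x24 R4=0xc0 R5=0xcd  N=1 Z=0
after  3: R0=0x17 R1=0xcd R2=0x4d R3=0xcd R4=0xc0 R5=0xcd  N=1 Z=0
-- IRQ taken; context saved, return-PC = 4 --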